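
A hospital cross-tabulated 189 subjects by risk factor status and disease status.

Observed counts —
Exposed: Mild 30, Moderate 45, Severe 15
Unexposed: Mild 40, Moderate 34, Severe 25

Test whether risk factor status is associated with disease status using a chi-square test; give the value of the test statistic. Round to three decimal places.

5.043

Row totals: 90, 99. Column totals: 70, 79, 40. Grand total N = 189.
Expected counts (row total × column total / N):
  Exposed, Mild: 90×70/189 = 33.3333
  Exposed, Moderate: 90×79/189 = 37.6190
  Exposed, Severe: 90×40/189 = 19.0476
  Unexposed, Mild: 99×70/189 = 36.6667
  Unexposed, Moderate: 99×79/189 = 41.3810
  Unexposed, Severe: 99×40/189 = 20.9524
Contributions (O − E)²/E:
  (30 − 33.3333)²/33.3333 = 0.3333
  (45 − 37.6190)²/37.6190 = 1.4482
  (15 − 19.0476)²/19.0476 = 0.8601
  (40 − 36.6667)²/36.6667 = 0.3030
  (34 − 41.3810)²/41.3810 = 1.3165
  (25 − 20.9524)²/20.9524 = 0.7819
χ² = 0.3333 + 1.4482 + 0.8601 + 0.3030 + 1.3165 + 0.7819 = 5.043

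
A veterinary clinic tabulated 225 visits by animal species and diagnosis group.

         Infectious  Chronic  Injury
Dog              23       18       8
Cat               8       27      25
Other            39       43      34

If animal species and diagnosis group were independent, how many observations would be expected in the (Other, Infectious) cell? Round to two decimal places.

Row total (Other) = 116; column total (Infectious) = 70; grand total N = 225.
Expected count = (row total × column total) / N = 116 × 70 / 225 = 36.09.

36.09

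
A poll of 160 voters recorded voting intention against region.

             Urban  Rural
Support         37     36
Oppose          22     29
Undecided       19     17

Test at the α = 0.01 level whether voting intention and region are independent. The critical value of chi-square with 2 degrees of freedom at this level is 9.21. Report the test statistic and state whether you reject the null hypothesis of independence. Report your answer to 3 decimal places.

Row totals: 73, 51, 36. Column totals: 78, 82. Grand total N = 160.
Expected counts (row total × column total / N):
  Support, Urban: 73×78/160 = 35.5875
  Support, Rural: 73×82/160 = 37.4125
  Oppose, Urban: 51×78/160 = 24.8625
  Oppose, Rural: 51×82/160 = 26.1375
  Undecided, Urban: 36×78/160 = 17.5500
  Undecided, Rural: 36×82/160 = 18.4500
Contributions (O − E)²/E:
  (37 − 35.5875)²/35.5875 = 0.0561
  (36 − 37.4125)²/37.4125 = 0.0533
  (22 − 24.8625)²/24.8625 = 0.3296
  (29 − 26.1375)²/26.1375 = 0.3135
  (19 − 17.5500)²/17.5500 = 0.1198
  (17 − 18.4500)²/18.4500 = 0.1140
χ² = 0.0561 + 0.0533 + 0.3296 + 0.3135 + 0.1198 + 0.1140 = 0.986
df = (3−1)(2−1) = 2. Since 0.986 < 9.21, fail to reject the null hypothesis of independence at α = 0.01.

0.986; fail to reject H₀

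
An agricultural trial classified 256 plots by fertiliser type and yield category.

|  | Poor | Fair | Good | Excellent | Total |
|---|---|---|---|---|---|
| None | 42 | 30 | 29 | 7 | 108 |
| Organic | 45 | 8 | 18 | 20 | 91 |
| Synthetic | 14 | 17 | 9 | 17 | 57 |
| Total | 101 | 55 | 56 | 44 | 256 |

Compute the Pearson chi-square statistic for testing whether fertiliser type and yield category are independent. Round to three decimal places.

32.263

Grand total N = 256.
Expected counts (row total × column total / N):
  None, Poor: 108×101/256 = 42.60938
  None, Fair: 108×55/256 = 23.20312
  None, Good: 108×56/256 = 23.62500
  None, Excellent: 108×44/256 = 18.56250
  Organic, Poor: 91×101/256 = 35.90234
  Organic, Fair: 91×55/256 = 19.55078
  Organic, Good: 91×56/256 = 19.90625
  Organic, Excellent: 91×44/256 = 15.64062
  Synthetic, Poor: 57×101/256 = 22.48828
  Synthetic, Fair: 57×55/256 = 12.24609
  Synthetic, Good: 57×56/256 = 12.46875
  Synthetic, Excellent: 57×44/256 = 9.79688
Contributions (O − E)²/E:
  (42 − 42.60938)²/42.60938 = 0.0087
  (30 − 23.20312)²/23.20312 = 1.9910
  (29 − 23.62500)²/23.62500 = 1.2229
  (7 − 18.56250)²/18.56250 = 7.2022
  (45 − 35.90234)²/35.90234 = 2.3053
  (8 − 19.55078)²/19.55078 = 6.8243
  (18 − 19.90625)²/19.90625 = 0.1825
  (20 − 15.64062)²/15.64062 = 1.2151
  (14 − 22.48828)²/22.48828 = 3.2039
  (17 − 12.24609)²/12.24609 = 1.8455
  (9 − 12.46875)²/12.46875 = 0.9650
  (17 − 9.79688)²/9.79688 = 5.2961
χ² = 0.0087 + 1.9910 + 1.2229 + 7.2022 + 2.3053 + 6.8243 + 0.1825 + 1.2151 + 3.2039 + 1.8455 + 0.9650 + 5.2961 = 32.263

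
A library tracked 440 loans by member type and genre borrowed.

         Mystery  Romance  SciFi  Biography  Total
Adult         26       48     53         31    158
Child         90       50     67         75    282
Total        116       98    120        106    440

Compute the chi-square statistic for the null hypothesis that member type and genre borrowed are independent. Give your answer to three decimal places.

Grand total N = 440.
Expected counts (row total × column total / N):
  Adult, Mystery: 158×116/440 = 41.6545
  Adult, Romance: 158×98/440 = 35.1909
  Adult, SciFi: 158×120/440 = 43.0909
  Adult, Biography: 158×106/440 = 38.0636
  Child, Mystery: 282×116/440 = 74.3455
  Child, Romance: 282×98/440 = 62.8091
  Child, SciFi: 282×120/440 = 76.9091
  Child, Biography: 282×106/440 = 67.9364
Contributions (O − E)²/E:
  (26 − 41.6545)²/41.6545 = 5.8832
  (48 − 35.1909)²/35.1909 = 4.6624
  (53 − 43.0909)²/43.0909 = 2.2787
  (31 − 38.0636)²/38.0636 = 1.3108
  (90 − 74.3455)²/74.3455 = 3.2963
  (50 − 62.8091)²/62.8091 = 2.6122
  (67 − 76.9091)²/76.9091 = 1.2767
  (75 − 67.9364)²/67.9364 = 0.7344
χ² = 5.8832 + 4.6624 + 2.2787 + 1.3108 + 3.2963 + 2.6122 + 1.2767 + 0.7344 = 22.055

22.055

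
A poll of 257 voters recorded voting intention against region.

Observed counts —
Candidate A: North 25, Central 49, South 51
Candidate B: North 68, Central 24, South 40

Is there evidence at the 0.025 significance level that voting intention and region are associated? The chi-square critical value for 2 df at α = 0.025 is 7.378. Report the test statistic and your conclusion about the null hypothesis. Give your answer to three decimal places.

29.604; reject H₀

Row totals: 125, 132. Column totals: 93, 73, 91. Grand total N = 257.
Expected counts (row total × column total / N):
  Candidate A, North: 125×93/257 = 45.23346
  Candidate A, Central: 125×73/257 = 35.50584
  Candidate A, South: 125×91/257 = 44.26070
  Candidate B, North: 132×93/257 = 47.76654
  Candidate B, Central: 132×73/257 = 37.49416
  Candidate B, South: 132×91/257 = 46.73930
Contributions (O − E)²/E:
  (25 − 45.23346)²/45.23346 = 9.0507
  (49 − 35.50584)²/35.50584 = 5.1285
  (51 − 44.26070)²/44.26070 = 1.0262
  (68 − 47.76654)²/47.76654 = 8.5707
  (24 − 37.49416)²/37.49416 = 4.8566
  (40 − 46.73930)²/46.73930 = 0.9717
χ² = 9.0507 + 5.1285 + 1.0262 + 8.5707 + 4.8566 + 0.9717 = 29.604
df = (2−1)(3−1) = 2. Since 29.604 > 7.378, reject the null hypothesis of independence at α = 0.025.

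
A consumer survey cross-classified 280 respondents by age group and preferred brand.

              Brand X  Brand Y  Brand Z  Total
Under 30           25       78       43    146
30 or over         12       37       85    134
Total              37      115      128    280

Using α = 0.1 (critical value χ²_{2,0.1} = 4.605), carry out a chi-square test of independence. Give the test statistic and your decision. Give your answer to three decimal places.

32.512; reject H₀

Grand total N = 280.
Expected counts (row total × column total / N):
  Under 30, Brand X: 146×37/280 = 19.2929
  Under 30, Brand Y: 146×115/280 = 59.9643
  Under 30, Brand Z: 146×128/280 = 66.7429
  30 or over, Brand X: 134×37/280 = 17.7071
  30 or over, Brand Y: 134×115/280 = 55.0357
  30 or over, Brand Z: 134×128/280 = 61.2571
Contributions (O − E)²/E:
  (25 − 19.2929)²/19.2929 = 1.6882
  (78 − 59.9643)²/59.9643 = 5.4247
  (43 − 66.7429)²/66.7429 = 8.4462
  (12 − 17.7071)²/17.7071 = 1.8394
  (37 − 55.0357)²/55.0357 = 5.9105
  (85 − 61.2571)²/61.2571 = 9.2026
χ² = 1.6882 + 5.4247 + 8.4462 + 1.8394 + 5.9105 + 9.2026 = 32.512
df = (2−1)(3−1) = 2. Since 32.512 > 4.605, reject the null hypothesis of independence at α = 0.1.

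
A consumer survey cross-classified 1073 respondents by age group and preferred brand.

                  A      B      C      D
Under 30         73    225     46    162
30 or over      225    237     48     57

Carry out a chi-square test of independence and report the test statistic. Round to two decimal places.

Row totals: 506, 567. Column totals: 298, 462, 94, 219. Grand total N = 1073.
Expected counts (row total × column total / N):
  Under 30, A: 506×298/1073 = 140.529
  Under 30, B: 506×462/1073 = 217.868
  Under 30, C: 506×94/1073 = 44.328
  Under 30, D: 506×219/1073 = 103.275
  30 or over, A: 567×298/1073 = 157.471
  30 or over, B: 567×462/1073 = 244.132
  30 or over, C: 567×94/1073 = 49.672
  30 or over, D: 567×219/1073 = 115.725
Contributions (O − E)²/E:
  (73 − 140.529)²/140.529 = 32.4500
  (225 − 217.868)²/217.868 = 0.2335
  (46 − 44.328)²/44.328 = 0.0631
  (162 − 103.275)²/103.275 = 33.3926
  (225 − 157.471)²/157.471 = 28.9588
  (237 − 244.132)²/244.132 = 0.2084
  (48 − 49.672)²/49.672 = 0.0563
  (57 − 115.725)²/115.725 = 29.8002
χ² = 32.4500 + 0.2335 + 0.0631 + 33.3926 + 28.9588 + 0.2084 + 0.0563 + 29.8002 = 125.16

125.16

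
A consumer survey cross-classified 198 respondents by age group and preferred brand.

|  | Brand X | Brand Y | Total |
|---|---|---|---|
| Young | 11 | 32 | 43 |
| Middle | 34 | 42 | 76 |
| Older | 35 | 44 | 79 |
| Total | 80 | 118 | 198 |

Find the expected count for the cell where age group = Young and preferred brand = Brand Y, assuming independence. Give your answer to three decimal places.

25.626

Row total (Young) = 43; column total (Brand Y) = 118; grand total N = 198.
Expected count = (row total × column total) / N = 43 × 118 / 198 = 25.626.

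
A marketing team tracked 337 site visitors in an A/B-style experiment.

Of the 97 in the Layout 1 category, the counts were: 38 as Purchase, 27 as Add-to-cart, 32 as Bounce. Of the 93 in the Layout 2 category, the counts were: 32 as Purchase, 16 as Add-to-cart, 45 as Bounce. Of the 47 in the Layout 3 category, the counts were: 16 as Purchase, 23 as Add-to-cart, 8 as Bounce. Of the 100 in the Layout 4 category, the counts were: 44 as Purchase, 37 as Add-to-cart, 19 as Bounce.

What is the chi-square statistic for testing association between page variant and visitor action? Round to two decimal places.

30.53

Row totals: 97, 93, 47, 100. Column totals: 130, 103, 104. Grand total N = 337.
Expected counts (row total × column total / N):
  Layout 1, Purchase: 97×130/337 = 37.418
  Layout 1, Add-to-cart: 97×103/337 = 29.647
  Layout 1, Bounce: 97×104/337 = 29.935
  Layout 2, Purchase: 93×130/337 = 35.875
  Layout 2, Add-to-cart: 93×103/337 = 28.424
  Layout 2, Bounce: 93×104/337 = 28.700
  Layout 3, Purchase: 47×130/337 = 18.131
  Layout 3, Add-to-cart: 47×103/337 = 14.365
  Layout 3, Bounce: 47×104/337 = 14.504
  Layout 4, Purchase: 100×130/337 = 38.576
  Layout 4, Add-to-cart: 100×103/337 = 30.564
  Layout 4, Bounce: 100×104/337 = 30.861
Contributions (O − E)²/E:
  (38 − 37.418)²/37.418 = 0.0091
  (27 − 29.647)²/29.647 = 0.2363
  (32 − 29.935)²/29.935 = 0.1424
  (32 − 35.875)²/35.875 = 0.4186
  (16 − 28.424)²/28.424 = 5.4305
  (45 − 28.700)²/28.700 = 9.2575
  (16 − 18.131)²/18.131 = 0.2505
  (23 − 14.365)²/14.365 = 5.1906
  (8 − 14.504)²/14.504 = 2.9166
  (44 − 38.576)²/38.576 = 0.7626
  (37 − 30.564)²/30.564 = 1.3553
  (19 − 30.861)²/30.861 = 4.5586
χ² = 0.0091 + 0.2363 + 0.1424 + 0.4186 + 5.4305 + 9.2575 + 0.2505 + 5.1906 + 2.9166 + 0.7626 + 1.3553 + 4.5586 = 30.53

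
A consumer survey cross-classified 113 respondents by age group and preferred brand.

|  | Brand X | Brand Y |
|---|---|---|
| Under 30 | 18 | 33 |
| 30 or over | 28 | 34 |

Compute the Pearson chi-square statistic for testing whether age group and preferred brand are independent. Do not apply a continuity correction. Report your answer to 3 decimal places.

1.129

Row totals: 51, 62. Column totals: 46, 67. Grand total N = 113.
Expected counts (row total × column total / N):
  Under 30, Brand X: 51×46/113 = 20.7611
  Under 30, Brand Y: 51×67/113 = 30.2389
  30 or over, Brand X: 62×46/113 = 25.2389
  30 or over, Brand Y: 62×67/113 = 36.7611
Contributions (O − E)²/E:
  (18 − 20.7611)²/20.7611 = 0.3672
  (33 − 30.2389)²/30.2389 = 0.2521
  (28 − 25.2389)²/25.2389 = 0.3021
  (34 − 36.7611)²/36.7611 = 0.2074
χ² = 0.3672 + 0.2521 + 0.3021 + 0.2074 = 1.129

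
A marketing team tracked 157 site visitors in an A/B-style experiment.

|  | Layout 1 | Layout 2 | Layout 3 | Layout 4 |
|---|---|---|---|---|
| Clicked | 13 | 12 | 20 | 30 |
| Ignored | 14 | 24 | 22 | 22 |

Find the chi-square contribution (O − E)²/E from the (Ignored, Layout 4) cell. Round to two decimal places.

Row total (Ignored) = 82; column total (Layout 4) = 52; N = 157.
Expected count E = 82 × 52 / 157 = 27.159.
Contribution = (O − E)²/E = (22 − 27.159)² / 27.159 = 0.98.

0.98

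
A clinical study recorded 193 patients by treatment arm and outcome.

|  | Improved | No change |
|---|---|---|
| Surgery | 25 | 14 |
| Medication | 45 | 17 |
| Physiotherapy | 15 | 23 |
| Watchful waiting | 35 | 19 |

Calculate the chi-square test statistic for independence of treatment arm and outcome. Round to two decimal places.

Row totals: 39, 62, 38, 54. Column totals: 120, 73. Grand total N = 193.
Expected counts (row total × column total / N):
  Surgery, Improved: 39×120/193 = 24.249
  Surgery, No change: 39×73/193 = 14.751
  Medication, Improved: 62×120/193 = 38.549
  Medication, No change: 62×73/193 = 23.451
  Physiotherapy, Improved: 38×120/193 = 23.627
  Physiotherapy, No change: 38×73/193 = 14.373
  Watchful waiting, Improved: 54×120/193 = 33.575
  Watchful waiting, No change: 54×73/193 = 20.425
Contributions (O − E)²/E:
  (25 − 24.249)²/24.249 = 0.0233
  (14 − 14.751)²/14.751 = 0.0382
  (45 − 38.549)²/38.549 = 1.0795
  (17 − 23.451)²/23.451 = 1.7746
  (15 − 23.627)²/23.627 = 3.1500
  (23 − 14.373)²/14.373 = 5.1781
  (35 − 33.575)²/33.575 = 0.0605
  (19 − 20.425)²/20.425 = 0.0994
χ² = 0.0233 + 0.0382 + 1.0795 + 1.7746 + 3.1500 + 5.1781 + 0.0605 + 0.0994 = 11.40

11.40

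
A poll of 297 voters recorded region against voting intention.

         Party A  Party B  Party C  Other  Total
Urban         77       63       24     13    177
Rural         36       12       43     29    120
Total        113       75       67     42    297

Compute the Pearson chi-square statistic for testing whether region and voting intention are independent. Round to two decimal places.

52.02

Grand total N = 297.
Expected counts (row total × column total / N):
  Urban, Party A: 177×113/297 = 67.3434
  Urban, Party B: 177×75/297 = 44.6970
  Urban, Party C: 177×67/297 = 39.9293
  Urban, Other: 177×42/297 = 25.0303
  Rural, Party A: 120×113/297 = 45.6566
  Rural, Party B: 120×75/297 = 30.3030
  Rural, Party C: 120×67/297 = 27.0707
  Rural, Other: 120×42/297 = 16.9697
Contributions (O − E)²/E:
  (77 − 67.3434)²/67.3434 = 1.3847
  (63 − 44.6970)²/44.6970 = 7.4949
  (24 − 39.9293)²/39.9293 = 6.3548
  (13 − 25.0303)²/25.0303 = 5.7821
  (36 − 45.6566)²/45.6566 = 2.0424
  (12 − 30.3030)²/30.3030 = 11.0550
  (43 − 27.0707)²/27.0707 = 9.3733
  (29 − 16.9697)²/16.9697 = 8.5286
χ² = 1.3847 + 7.4949 + 6.3548 + 5.7821 + 2.0424 + 11.0550 + 9.3733 + 8.5286 = 52.02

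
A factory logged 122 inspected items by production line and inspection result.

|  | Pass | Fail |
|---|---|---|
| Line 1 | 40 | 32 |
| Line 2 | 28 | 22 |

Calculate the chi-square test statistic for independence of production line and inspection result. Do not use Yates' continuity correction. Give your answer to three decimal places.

Row totals: 72, 50. Column totals: 68, 54. Grand total N = 122.
Expected counts (row total × column total / N):
  Line 1, Pass: 72×68/122 = 40.1311
  Line 1, Fail: 72×54/122 = 31.8689
  Line 2, Pass: 50×68/122 = 27.8689
  Line 2, Fail: 50×54/122 = 22.1311
Contributions (O − E)²/E:
  (40 − 40.1311)²/40.1311 = 0.0004
  (32 − 31.8689)²/31.8689 = 0.0005
  (28 − 27.8689)²/27.8689 = 0.0006
  (22 − 22.1311)²/22.1311 = 0.0008
χ² = 0.0004 + 0.0005 + 0.0006 + 0.0008 = 0.002

0.002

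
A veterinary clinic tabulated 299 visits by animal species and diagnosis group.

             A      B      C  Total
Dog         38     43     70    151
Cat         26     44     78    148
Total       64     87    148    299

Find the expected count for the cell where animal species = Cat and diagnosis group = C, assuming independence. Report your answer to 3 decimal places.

73.258

Row total (Cat) = 148; column total (C) = 148; grand total N = 299.
Expected count = (row total × column total) / N = 148 × 148 / 299 = 73.258.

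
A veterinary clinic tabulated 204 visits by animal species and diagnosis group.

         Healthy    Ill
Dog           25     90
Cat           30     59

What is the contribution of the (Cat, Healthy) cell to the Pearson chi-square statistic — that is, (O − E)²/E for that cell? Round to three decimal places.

Row total (Cat) = 89; column total (Healthy) = 55; N = 204.
Expected count E = 89 × 55 / 204 = 23.9951.
Contribution = (O − E)²/E = (30 − 23.9951)² / 23.9951 = 1.503.

1.503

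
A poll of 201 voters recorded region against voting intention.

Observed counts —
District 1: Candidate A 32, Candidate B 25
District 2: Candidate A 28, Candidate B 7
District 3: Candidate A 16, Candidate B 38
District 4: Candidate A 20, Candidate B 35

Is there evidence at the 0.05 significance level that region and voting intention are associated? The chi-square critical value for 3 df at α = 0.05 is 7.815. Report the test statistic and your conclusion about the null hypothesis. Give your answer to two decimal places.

Row totals: 57, 35, 54, 55. Column totals: 96, 105. Grand total N = 201.
Expected counts (row total × column total / N):
  District 1, Candidate A: 57×96/201 = 27.224
  District 1, Candidate B: 57×105/201 = 29.776
  District 2, Candidate A: 35×96/201 = 16.716
  District 2, Candidate B: 35×105/201 = 18.284
  District 3, Candidate A: 54×96/201 = 25.791
  District 3, Candidate B: 54×105/201 = 28.209
  District 4, Candidate A: 55×96/201 = 26.269
  District 4, Candidate B: 55×105/201 = 28.731
Contributions (O − E)²/E:
  (32 − 27.224)²/27.224 = 0.8379
  (25 − 29.776)²/29.776 = 0.7661
  (28 − 16.716)²/16.716 = 7.6172
  (7 − 18.284)²/18.284 = 6.9639
  (16 − 25.791)²/25.791 = 3.7169
  (38 − 28.209)²/28.209 = 3.3983
  (20 − 26.269)²/26.269 = 1.4961
  (35 − 28.731)²/28.731 = 1.3679
χ² = 0.8379 + 0.7661 + 7.6172 + 6.9639 + 3.7169 + 3.3983 + 1.4961 + 1.3679 = 26.16
df = (4−1)(2−1) = 3. Since 26.16 > 7.815, reject the null hypothesis of independence at α = 0.05.

26.16; reject H₀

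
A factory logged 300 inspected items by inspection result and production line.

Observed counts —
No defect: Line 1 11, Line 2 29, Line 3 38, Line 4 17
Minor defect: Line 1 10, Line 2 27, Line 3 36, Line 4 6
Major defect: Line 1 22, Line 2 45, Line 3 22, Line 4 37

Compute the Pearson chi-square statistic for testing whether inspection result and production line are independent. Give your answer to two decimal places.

28.54

Row totals: 95, 79, 126. Column totals: 43, 101, 96, 60. Grand total N = 300.
Expected counts (row total × column total / N):
  No defect, Line 1: 95×43/300 = 13.617
  No defect, Line 2: 95×101/300 = 31.983
  No defect, Line 3: 95×96/300 = 30.400
  No defect, Line 4: 95×60/300 = 19.000
  Minor defect, Line 1: 79×43/300 = 11.323
  Minor defect, Line 2: 79×101/300 = 26.597
  Minor defect, Line 3: 79×96/300 = 25.280
  Minor defect, Line 4: 79×60/300 = 15.800
  Major defect, Line 1: 126×43/300 = 18.060
  Major defect, Line 2: 126×101/300 = 42.420
  Major defect, Line 3: 126×96/300 = 40.320
  Major defect, Line 4: 126×60/300 = 25.200
Contributions (O − E)²/E:
  (11 − 13.617)²/13.617 = 0.5030
  (29 − 31.983)²/31.983 = 0.2782
  (38 − 30.400)²/30.400 = 1.9000
  (17 − 19.000)²/19.000 = 0.2105
  (10 − 11.323)²/11.323 = 0.1546
  (27 − 26.597)²/26.597 = 0.0061
  (36 − 25.280)²/25.280 = 4.5458
  (6 − 15.800)²/15.800 = 6.0785
  (22 − 18.060)²/18.060 = 0.8596
  (45 − 42.420)²/42.420 = 0.1569
  (22 − 40.320)²/40.320 = 8.3240
  (37 − 25.200)²/25.200 = 5.5254
χ² = 0.5030 + 0.2782 + 1.9000 + 0.2105 + 0.1546 + 0.0061 + 4.5458 + 6.0785 + 0.8596 + 0.1569 + 8.3240 + 5.5254 = 28.54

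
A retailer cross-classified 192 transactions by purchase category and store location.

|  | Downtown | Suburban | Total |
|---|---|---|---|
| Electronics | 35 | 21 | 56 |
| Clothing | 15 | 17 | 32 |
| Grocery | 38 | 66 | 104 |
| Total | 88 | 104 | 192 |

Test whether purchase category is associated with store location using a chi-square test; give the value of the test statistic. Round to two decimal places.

Grand total N = 192.
Expected counts (row total × column total / N):
  Electronics, Downtown: 56×88/192 = 25.667
  Electronics, Suburban: 56×104/192 = 30.333
  Clothing, Downtown: 32×88/192 = 14.667
  Clothing, Suburban: 32×104/192 = 17.333
  Grocery, Downtown: 104×88/192 = 47.667
  Grocery, Suburban: 104×104/192 = 56.333
Contributions (O − E)²/E:
  (35 − 25.667)²/25.667 = 3.3937
  (21 − 30.333)²/30.333 = 2.8716
  (15 − 14.667)²/14.667 = 0.0076
  (17 − 17.333)²/17.333 = 0.0064
  (38 − 47.667)²/47.667 = 1.9605
  (66 − 56.333)²/56.333 = 1.6589
χ² = 3.3937 + 2.8716 + 0.0076 + 0.0064 + 1.9605 + 1.6589 = 9.90

9.90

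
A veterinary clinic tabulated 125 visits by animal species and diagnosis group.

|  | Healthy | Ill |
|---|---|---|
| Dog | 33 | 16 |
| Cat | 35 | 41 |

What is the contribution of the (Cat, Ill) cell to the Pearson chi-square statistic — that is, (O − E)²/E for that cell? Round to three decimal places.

Row total (Cat) = 76; column total (Ill) = 57; N = 125.
Expected count E = 76 × 57 / 125 = 34.6560.
Contribution = (O − E)²/E = (41 − 34.6560)² / 34.6560 = 1.161.

1.161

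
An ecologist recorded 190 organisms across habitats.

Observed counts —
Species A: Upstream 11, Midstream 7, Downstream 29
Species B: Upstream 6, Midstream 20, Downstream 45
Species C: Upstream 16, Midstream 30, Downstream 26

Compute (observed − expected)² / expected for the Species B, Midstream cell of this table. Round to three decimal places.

0.079

Row total (Species B) = 71; column total (Midstream) = 57; N = 190.
Expected count E = 71 × 57 / 190 = 21.3000.
Contribution = (O − E)²/E = (20 − 21.3000)² / 21.3000 = 0.079.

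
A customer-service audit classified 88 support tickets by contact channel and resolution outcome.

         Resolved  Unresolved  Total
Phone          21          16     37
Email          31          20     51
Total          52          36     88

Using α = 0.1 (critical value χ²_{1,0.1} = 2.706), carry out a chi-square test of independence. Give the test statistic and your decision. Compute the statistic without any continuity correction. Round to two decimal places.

Grand total N = 88.
Expected counts (row total × column total / N):
  Phone, Resolved: 37×52/88 = 21.864
  Phone, Unresolved: 37×36/88 = 15.136
  Email, Resolved: 51×52/88 = 30.136
  Email, Unresolved: 51×36/88 = 20.864
Contributions (O − E)²/E:
  (21 − 21.864)²/21.864 = 0.0341
  (16 − 15.136)²/15.136 = 0.0493
  (31 − 30.136)²/30.136 = 0.0248
  (20 − 20.864)²/20.864 = 0.0358
χ² = 0.0341 + 0.0493 + 0.0248 + 0.0358 = 0.14
df = (2−1)(2−1) = 1. Since 0.14 < 2.706, fail to reject the null hypothesis of independence at α = 0.1.

0.14; fail to reject H₀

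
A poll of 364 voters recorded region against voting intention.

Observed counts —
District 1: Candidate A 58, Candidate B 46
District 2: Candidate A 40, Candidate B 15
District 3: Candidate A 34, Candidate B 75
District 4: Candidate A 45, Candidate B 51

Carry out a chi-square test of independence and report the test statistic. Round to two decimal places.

Row totals: 104, 55, 109, 96. Column totals: 177, 187. Grand total N = 364.
Expected counts (row total × column total / N):
  District 1, Candidate A: 104×177/364 = 50.571
  District 1, Candidate B: 104×187/364 = 53.429
  District 2, Candidate A: 55×177/364 = 26.745
  District 2, Candidate B: 55×187/364 = 28.255
  District 3, Candidate A: 109×177/364 = 53.003
  District 3, Candidate B: 109×187/364 = 55.997
  District 4, Candidate A: 96×177/364 = 46.681
  District 4, Candidate B: 96×187/364 = 49.319
Contributions (O − E)²/E:
  (58 − 50.571)²/50.571 = 1.0913
  (46 − 53.429)²/53.429 = 1.0330
  (40 − 26.745)²/26.745 = 6.5693
  (15 − 28.255)²/28.255 = 6.2182
  (34 − 53.003)²/53.003 = 6.8131
  (75 − 55.997)²/55.997 = 6.4488
  (45 − 46.681)²/46.681 = 0.0605
  (51 − 49.319)²/49.319 = 0.0573
χ² = 1.0913 + 1.0330 + 6.5693 + 6.2182 + 6.8131 + 6.4488 + 0.0605 + 0.0573 = 28.29

28.29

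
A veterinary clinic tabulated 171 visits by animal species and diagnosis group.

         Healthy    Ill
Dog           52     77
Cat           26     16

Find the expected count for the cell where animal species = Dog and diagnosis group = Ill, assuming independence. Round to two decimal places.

70.16

Row total (Dog) = 129; column total (Ill) = 93; grand total N = 171.
Expected count = (row total × column total) / N = 129 × 93 / 171 = 70.16.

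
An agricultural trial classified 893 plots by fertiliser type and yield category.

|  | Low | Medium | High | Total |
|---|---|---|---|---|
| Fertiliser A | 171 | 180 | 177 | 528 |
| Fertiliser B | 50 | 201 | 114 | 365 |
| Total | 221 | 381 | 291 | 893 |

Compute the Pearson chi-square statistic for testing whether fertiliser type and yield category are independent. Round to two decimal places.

Grand total N = 893.
Expected counts (row total × column total / N):
  Fertiliser A, Low: 528×221/893 = 130.670
  Fertiliser A, Medium: 528×381/893 = 225.272
  Fertiliser A, High: 528×291/893 = 172.058
  Fertiliser B, Low: 365×221/893 = 90.330
  Fertiliser B, Medium: 365×381/893 = 155.728
  Fertiliser B, High: 365×291/893 = 118.942
Contributions (O − E)²/E:
  (171 − 130.670)²/130.670 = 12.4475
  (180 − 225.272)²/225.272 = 9.0981
  (177 − 172.058)²/172.058 = 0.1419
  (50 − 90.330)²/90.330 = 18.0063
  (201 − 155.728)²/155.728 = 13.1611
  (114 − 118.942)²/118.942 = 0.2053
χ² = 12.4475 + 9.0981 + 0.1419 + 18.0063 + 13.1611 + 0.2053 = 53.06

53.06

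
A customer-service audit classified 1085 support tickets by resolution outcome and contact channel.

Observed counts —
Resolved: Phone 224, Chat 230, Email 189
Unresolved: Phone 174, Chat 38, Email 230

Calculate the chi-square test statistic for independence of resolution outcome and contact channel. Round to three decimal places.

Row totals: 643, 442. Column totals: 398, 268, 419. Grand total N = 1085.
Expected counts (row total × column total / N):
  Resolved, Phone: 643×398/1085 = 235.8654
  Resolved, Chat: 643×268/1085 = 158.8240
  Resolved, Email: 643×419/1085 = 248.3106
  Unresolved, Phone: 442×398/1085 = 162.1346
  Unresolved, Chat: 442×268/1085 = 109.1760
  Unresolved, Email: 442×419/1085 = 170.6894
Contributions (O − E)²/E:
  (224 − 235.8654)²/235.8654 = 0.5969
  (230 − 158.8240)²/158.8240 = 31.8971
  (189 − 248.3106)²/248.3106 = 14.1667
  (174 − 162.1346)²/162.1346 = 0.8683
  (38 − 109.1760)²/109.1760 = 46.4024
  (230 − 170.6894)²/170.6894 = 20.6091
χ² = 0.5969 + 31.8971 + 14.1667 + 0.8683 + 46.4024 + 20.6091 = 114.541

114.541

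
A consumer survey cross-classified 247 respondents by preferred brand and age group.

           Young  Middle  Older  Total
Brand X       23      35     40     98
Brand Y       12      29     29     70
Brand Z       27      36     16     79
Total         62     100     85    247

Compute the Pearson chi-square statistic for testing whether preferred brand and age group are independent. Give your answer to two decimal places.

12.31

Grand total N = 247.
Expected counts (row total × column total / N):
  Brand X, Young: 98×62/247 = 24.5992
  Brand X, Middle: 98×100/247 = 39.6761
  Brand X, Older: 98×85/247 = 33.7247
  Brand Y, Young: 70×62/247 = 17.5709
  Brand Y, Middle: 70×100/247 = 28.3401
  Brand Y, Older: 70×85/247 = 24.0891
  Brand Z, Young: 79×62/247 = 19.8300
  Brand Z, Middle: 79×100/247 = 31.9838
  Brand Z, Older: 79×85/247 = 27.1862
Contributions (O − E)²/E:
  (23 − 24.5992)²/24.5992 = 0.1040
  (35 − 39.6761)²/39.6761 = 0.5511
  (40 − 33.7247)²/33.7247 = 1.1677
  (12 − 17.5709)²/17.5709 = 1.7663
  (29 − 28.3401)²/28.3401 = 0.0154
  (29 − 24.0891)²/24.0891 = 1.0012
  (27 − 19.8300)²/19.8300 = 2.5925
  (36 − 31.9838)²/31.9838 = 0.5043
  (16 − 27.1862)²/27.1862 = 4.6027
χ² = 0.1040 + 0.5511 + 1.1677 + 1.7663 + 0.0154 + 1.0012 + 2.5925 + 0.5043 + 4.6027 = 12.31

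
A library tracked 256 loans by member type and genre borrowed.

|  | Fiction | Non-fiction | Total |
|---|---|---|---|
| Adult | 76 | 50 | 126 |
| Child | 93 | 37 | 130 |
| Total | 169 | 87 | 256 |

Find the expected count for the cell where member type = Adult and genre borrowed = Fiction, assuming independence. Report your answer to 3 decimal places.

Row total (Adult) = 126; column total (Fiction) = 169; grand total N = 256.
Expected count = (row total × column total) / N = 126 × 169 / 256 = 83.180.

83.180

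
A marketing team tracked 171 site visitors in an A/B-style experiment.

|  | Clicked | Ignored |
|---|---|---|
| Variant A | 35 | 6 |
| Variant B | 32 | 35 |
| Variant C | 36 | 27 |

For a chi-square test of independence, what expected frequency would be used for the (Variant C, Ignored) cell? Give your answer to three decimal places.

25.053

Row total (Variant C) = 63; column total (Ignored) = 68; grand total N = 171.
Expected count = (row total × column total) / N = 63 × 68 / 171 = 25.053.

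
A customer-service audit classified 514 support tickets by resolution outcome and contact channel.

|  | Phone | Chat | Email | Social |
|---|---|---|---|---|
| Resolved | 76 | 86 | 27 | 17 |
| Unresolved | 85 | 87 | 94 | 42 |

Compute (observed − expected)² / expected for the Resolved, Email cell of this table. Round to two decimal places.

Row total (Resolved) = 206; column total (Email) = 121; N = 514.
Expected count E = 206 × 121 / 514 = 48.494.
Contribution = (O − E)²/E = (27 − 48.494)² / 48.494 = 9.53.

9.53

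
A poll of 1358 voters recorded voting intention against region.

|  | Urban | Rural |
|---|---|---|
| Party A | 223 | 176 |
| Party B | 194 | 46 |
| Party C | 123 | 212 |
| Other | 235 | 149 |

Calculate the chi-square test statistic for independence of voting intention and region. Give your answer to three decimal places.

Row totals: 399, 240, 335, 384. Column totals: 775, 583. Grand total N = 1358.
Expected counts (row total × column total / N):
  Party A, Urban: 399×775/1358 = 227.7062
  Party A, Rural: 399×583/1358 = 171.2938
  Party B, Urban: 240×775/1358 = 136.9661
  Party B, Rural: 240×583/1358 = 103.0339
  Party C, Urban: 335×775/1358 = 191.1819
  Party C, Rural: 335×583/1358 = 143.8181
  Other, Urban: 384×775/1358 = 219.1458
  Other, Rural: 384×583/1358 = 164.8542
Contributions (O − E)²/E:
  (223 − 227.7062)²/227.7062 = 0.0973
  (176 − 171.2938)²/171.2938 = 0.1293
  (194 − 136.9661)²/136.9661 = 23.7494
  (46 − 103.0339)²/103.0339 = 31.5708
  (123 − 191.1819)²/191.1819 = 24.3160
  (212 − 143.8181)²/143.8181 = 32.3240
  (235 − 219.1458)²/219.1458 = 1.1470
  (149 − 164.8542)²/164.8542 = 1.5247
χ² = 0.0973 + 0.1293 + 23.7494 + 31.5708 + 24.3160 + 32.3240 + 1.1470 + 1.5247 = 114.858

114.858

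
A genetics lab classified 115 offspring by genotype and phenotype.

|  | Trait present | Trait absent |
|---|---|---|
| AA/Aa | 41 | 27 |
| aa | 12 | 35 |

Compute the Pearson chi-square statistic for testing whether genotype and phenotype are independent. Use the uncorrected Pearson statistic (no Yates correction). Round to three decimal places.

Row totals: 68, 47. Column totals: 53, 62. Grand total N = 115.
Expected counts (row total × column total / N):
  AA/Aa, Trait present: 68×53/115 = 31.3391
  AA/Aa, Trait absent: 68×62/115 = 36.6609
  aa, Trait present: 47×53/115 = 21.6609
  aa, Trait absent: 47×62/115 = 25.3391
Contributions (O − E)²/E:
  (41 − 31.3391)²/31.3391 = 2.9782
  (27 − 36.6609)²/36.6609 = 2.5458
  (12 − 21.6609)²/21.6609 = 4.3088
  (35 − 25.3391)²/25.3391 = 3.6834
χ² = 2.9782 + 2.5458 + 4.3088 + 3.6834 = 13.516

13.516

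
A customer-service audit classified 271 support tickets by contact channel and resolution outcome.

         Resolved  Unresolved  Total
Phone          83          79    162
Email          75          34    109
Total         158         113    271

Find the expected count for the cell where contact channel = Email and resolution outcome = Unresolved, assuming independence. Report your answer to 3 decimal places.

Row total (Email) = 109; column total (Unresolved) = 113; grand total N = 271.
Expected count = (row total × column total) / N = 109 × 113 / 271 = 45.450.

45.450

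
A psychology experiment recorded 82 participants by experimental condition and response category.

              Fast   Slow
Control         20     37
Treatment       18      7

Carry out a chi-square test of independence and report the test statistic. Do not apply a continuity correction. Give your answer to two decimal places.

9.52

Row totals: 57, 25. Column totals: 38, 44. Grand total N = 82.
Expected counts (row total × column total / N):
  Control, Fast: 57×38/82 = 26.415
  Control, Slow: 57×44/82 = 30.585
  Treatment, Fast: 25×38/82 = 11.585
  Treatment, Slow: 25×44/82 = 13.415
Contributions (O − E)²/E:
  (20 − 26.415)²/26.415 = 1.5579
  (37 − 30.585)²/30.585 = 1.3455
  (18 − 11.585)²/11.585 = 3.5522
  (7 − 13.415)²/13.415 = 3.0676
χ² = 1.5579 + 1.3455 + 3.5522 + 3.0676 = 9.52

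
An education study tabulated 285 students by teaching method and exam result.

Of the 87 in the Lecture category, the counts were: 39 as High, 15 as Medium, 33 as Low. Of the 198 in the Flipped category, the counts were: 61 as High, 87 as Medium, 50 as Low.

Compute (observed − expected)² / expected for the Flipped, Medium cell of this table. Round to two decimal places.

3.67

Row total (Flipped) = 198; column total (Medium) = 102; N = 285.
Expected count E = 198 × 102 / 285 = 70.863.
Contribution = (O − E)²/E = (87 − 70.863)² / 70.863 = 3.67.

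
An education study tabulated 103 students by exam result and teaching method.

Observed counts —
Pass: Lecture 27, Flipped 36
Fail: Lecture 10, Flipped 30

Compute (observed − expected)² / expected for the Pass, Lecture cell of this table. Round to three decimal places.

0.843

Row total (Pass) = 63; column total (Lecture) = 37; N = 103.
Expected count E = 63 × 37 / 103 = 22.6311.
Contribution = (O − E)²/E = (27 − 22.6311)² / 22.6311 = 0.843.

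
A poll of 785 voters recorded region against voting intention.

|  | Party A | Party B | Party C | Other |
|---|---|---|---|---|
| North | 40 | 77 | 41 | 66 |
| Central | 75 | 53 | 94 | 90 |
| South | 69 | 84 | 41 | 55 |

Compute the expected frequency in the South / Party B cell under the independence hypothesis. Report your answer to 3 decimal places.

67.880

Row total (South) = 249; column total (Party B) = 214; grand total N = 785.
Expected count = (row total × column total) / N = 249 × 214 / 785 = 67.880.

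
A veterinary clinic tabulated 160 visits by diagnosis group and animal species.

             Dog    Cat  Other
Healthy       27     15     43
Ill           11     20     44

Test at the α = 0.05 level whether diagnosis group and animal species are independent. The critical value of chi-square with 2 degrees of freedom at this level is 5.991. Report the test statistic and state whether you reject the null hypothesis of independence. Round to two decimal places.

6.86; reject H₀

Row totals: 85, 75. Column totals: 38, 35, 87. Grand total N = 160.
Expected counts (row total × column total / N):
  Healthy, Dog: 85×38/160 = 20.188
  Healthy, Cat: 85×35/160 = 18.594
  Healthy, Other: 85×87/160 = 46.219
  Ill, Dog: 75×38/160 = 17.812
  Ill, Cat: 75×35/160 = 16.406
  Ill, Other: 75×87/160 = 40.781
Contributions (O − E)²/E:
  (27 − 20.188)²/20.188 = 2.2986
  (15 − 18.594)²/18.594 = 0.6947
  (43 − 46.219)²/46.219 = 0.2242
  (11 − 17.812)²/17.812 = 2.6052
  (20 − 16.406)²/16.406 = 0.7873
  (44 − 40.781)²/40.781 = 0.2541
χ² = 2.2986 + 0.6947 + 0.2242 + 2.6052 + 0.7873 + 0.2541 = 6.86
df = (2−1)(3−1) = 2. Since 6.86 > 5.991, reject the null hypothesis of independence at α = 0.05.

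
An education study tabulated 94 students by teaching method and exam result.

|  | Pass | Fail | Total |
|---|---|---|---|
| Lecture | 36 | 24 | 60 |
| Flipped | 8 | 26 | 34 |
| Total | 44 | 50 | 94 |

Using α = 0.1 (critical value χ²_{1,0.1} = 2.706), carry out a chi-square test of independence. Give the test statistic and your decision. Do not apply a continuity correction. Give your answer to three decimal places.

Grand total N = 94.
Expected counts (row total × column total / N):
  Lecture, Pass: 60×44/94 = 28.0851
  Lecture, Fail: 60×50/94 = 31.9149
  Flipped, Pass: 34×44/94 = 15.9149
  Flipped, Fail: 34×50/94 = 18.0851
Contributions (O − E)²/E:
  (36 − 28.0851)²/28.0851 = 2.2306
  (24 − 31.9149)²/31.9149 = 1.9629
  (8 − 15.9149)²/15.9149 = 3.9363
  (26 − 18.0851)²/18.0851 = 3.4639
χ² = 2.2306 + 1.9629 + 3.9363 + 3.4639 = 11.594
df = (2−1)(2−1) = 1. Since 11.594 > 2.706, reject the null hypothesis of independence at α = 0.1.

11.594; reject H₀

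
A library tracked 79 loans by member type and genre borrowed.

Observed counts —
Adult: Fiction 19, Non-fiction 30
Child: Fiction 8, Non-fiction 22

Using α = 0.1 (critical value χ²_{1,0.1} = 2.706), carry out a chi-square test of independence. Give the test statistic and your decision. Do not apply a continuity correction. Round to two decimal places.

Row totals: 49, 30. Column totals: 27, 52. Grand total N = 79.
Expected counts (row total × column total / N):
  Adult, Fiction: 49×27/79 = 16.747
  Adult, Non-fiction: 49×52/79 = 32.253
  Child, Fiction: 30×27/79 = 10.253
  Child, Non-fiction: 30×52/79 = 19.747
Contributions (O − E)²/E:
  (19 − 16.747)²/16.747 = 0.3031
  (30 − 32.253)²/32.253 = 0.1574
  (8 − 10.253)²/10.253 = 0.4951
  (22 − 19.747)²/19.747 = 0.2571
χ² = 0.3031 + 0.1574 + 0.4951 + 0.2571 = 1.21
df = (2−1)(2−1) = 1. Since 1.21 < 2.706, fail to reject the null hypothesis of independence at α = 0.1.

1.21; fail to reject H₀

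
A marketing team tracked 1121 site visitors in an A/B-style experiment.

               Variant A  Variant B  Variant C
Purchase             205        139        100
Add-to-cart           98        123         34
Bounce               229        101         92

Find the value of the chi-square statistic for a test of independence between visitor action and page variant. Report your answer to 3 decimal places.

45.593

Row totals: 444, 255, 422. Column totals: 532, 363, 226. Grand total N = 1121.
Expected counts (row total × column total / N):
  Purchase, Variant A: 444×532/1121 = 210.7119
  Purchase, Variant B: 444×363/1121 = 143.7752
  Purchase, Variant C: 444×226/1121 = 89.5129
  Add-to-cart, Variant A: 255×532/1121 = 121.0169
  Add-to-cart, Variant B: 255×363/1121 = 82.5736
  Add-to-cart, Variant C: 255×226/1121 = 51.4095
  Bounce, Variant A: 422×532/1121 = 200.2712
  Bounce, Variant B: 422×363/1121 = 136.6512
  Bounce, Variant C: 422×226/1121 = 85.0776
Contributions (O − E)²/E:
  (205 − 210.7119)²/210.7119 = 0.1548
  (139 − 143.7752)²/143.7752 = 0.1586
  (100 − 89.5129)²/89.5129 = 1.2286
  (98 − 121.0169)²/121.0169 = 4.3777
  (123 − 82.5736)²/82.5736 = 19.7920
  (34 − 51.4095)²/51.4095 = 5.8956
  (229 − 200.2712)²/200.2712 = 4.1211
  (101 − 136.6512)²/136.6512 = 9.3011
  (92 − 85.0776)²/85.0776 = 0.5632
χ² = 0.1548 + 0.1586 + 1.2286 + 4.3777 + 19.7920 + 5.8956 + 4.1211 + 9.3011 + 0.5632 = 45.593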